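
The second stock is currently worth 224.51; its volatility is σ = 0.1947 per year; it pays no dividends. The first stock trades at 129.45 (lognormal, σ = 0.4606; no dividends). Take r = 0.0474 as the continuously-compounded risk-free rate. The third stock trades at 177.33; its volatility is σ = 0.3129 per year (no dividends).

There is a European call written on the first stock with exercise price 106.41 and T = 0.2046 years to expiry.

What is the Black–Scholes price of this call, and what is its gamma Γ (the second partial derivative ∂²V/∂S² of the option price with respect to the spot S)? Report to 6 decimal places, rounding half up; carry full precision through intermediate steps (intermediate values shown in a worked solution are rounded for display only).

σ√T = 0.4606·√0.2046 = 0.208342
d₁ = (ln(S/K) + (r+σ²/2)T) / (σ√T) = (ln(129.45/106.41) + (0.0474+0.4606²/2)·0.2046) / 0.208342 = (0.195995 + 0.031401) / 0.208342 = 1.091457
d₂ = d₁ − σ√T = 1.091457 − 0.208342 = 0.883115
e^{−rT} = 0.990349
N(d₁) = 0.862464,  N(d₂) = 0.811413
Call price V = S·N(d₁) − K·e^{−rT}·N(d₂) = 111.645986 − 85.509157 = 26.136829
φ(d₁) = (1/√(2π))·e^{−d₁²/2} = 0.219901
Γ = φ(d₁) / (S·σ·√T) = 0.008154

price = 26.136829
Γ = 0.008154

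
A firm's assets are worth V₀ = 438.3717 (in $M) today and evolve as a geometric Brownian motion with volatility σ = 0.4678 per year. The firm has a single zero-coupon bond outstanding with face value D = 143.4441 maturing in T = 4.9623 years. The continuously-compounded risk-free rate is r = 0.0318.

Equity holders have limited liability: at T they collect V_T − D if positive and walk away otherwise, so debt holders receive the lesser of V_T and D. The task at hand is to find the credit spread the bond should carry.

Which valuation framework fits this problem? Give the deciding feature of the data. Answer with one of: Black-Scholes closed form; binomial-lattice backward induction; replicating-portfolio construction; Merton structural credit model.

Key observation: assets follow a GBM and default happens iff V_T < 143.4441; valuing claims on that split (equity as a call, risky debt as the residual) is the structural model's definition.

framework: Merton structural credit model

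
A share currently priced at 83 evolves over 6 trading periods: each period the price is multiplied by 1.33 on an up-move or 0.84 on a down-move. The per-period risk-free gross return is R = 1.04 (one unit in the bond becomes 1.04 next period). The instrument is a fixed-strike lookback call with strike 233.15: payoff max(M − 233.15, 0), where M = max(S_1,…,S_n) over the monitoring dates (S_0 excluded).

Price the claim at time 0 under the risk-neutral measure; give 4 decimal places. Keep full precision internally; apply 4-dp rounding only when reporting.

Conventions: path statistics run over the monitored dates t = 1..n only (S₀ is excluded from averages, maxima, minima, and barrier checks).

price = 3.1357

Set p* = 0.4082 (from d < R < u); the path-dependent value is the discounted p*-expectation over all price paths.
Enumerate all 2^6 = 64 price paths (U = up ×1.33, D = down ×0.84); each path with k up-moves has probability p*^k·(1−p*)^(6−k).
DDDDDD: M=69.7200, payoff=0.0000, prob=0.042975
UDDDDD: M=110.3900, payoff=0.0000, prob=0.029638
DUDDDD: M=92.7276, payoff=0.0000, prob=0.029638
UUDDDD: M=146.8187, payoff=0.0000, prob=0.020440
DDUDDD: M=77.8912, payoff=0.0000, prob=0.029638
UDUDDD: M=123.3277, payoff=0.0000, prob=0.020440
DUUDDD: M=123.3277, payoff=0.0000, prob=0.020440
UUUDDD: M=195.2689, payoff=0.0000, prob=0.014096
DDDUDD: M=69.7200, payoff=0.0000, prob=0.029638
UDDUDD: M=110.3900, payoff=0.0000, prob=0.020440
DUDUDD: M=103.5953, payoff=0.0000, prob=0.020440
UUDUDD: M=164.0259, payoff=0.0000, prob=0.014096
DDUUDD: M=103.5953, payoff=0.0000, prob=0.020440
UDUUDD: M=164.0259, payoff=0.0000, prob=0.014096
DUUUDD: M=164.0259, payoff=0.0000, prob=0.014096
UUUUDD: M=259.7076, payoff=26.5576, prob=0.009722
DDDDUD: M=69.7200, payoff=0.0000, prob=0.029638
UDDDUD: M=110.3900, payoff=0.0000, prob=0.020440
DUDDUD: M=92.7276, payoff=0.0000, prob=0.020440
UUDDUD: M=146.8187, payoff=0.0000, prob=0.014096
DDUDUD: M=87.0200, payoff=0.0000, prob=0.020440
UDUDUD: M=137.7817, payoff=0.0000, prob=0.014096
DUUDUD: M=137.7817, payoff=0.0000, prob=0.014096
UUUDUD: M=218.1544, payoff=0.0000, prob=0.009722
DDDUUD: M=87.0200, payoff=0.0000, prob=0.020440
UDDUUD: M=137.7817, payoff=0.0000, prob=0.014096
DUDUUD: M=137.7817, payoff=0.0000, prob=0.014096
UUDUUD: M=218.1544, payoff=0.0000, prob=0.009722
DDUUUD: M=137.7817, payoff=0.0000, prob=0.014096
UDUUUD: M=218.1544, payoff=0.0000, prob=0.009722
DUUUUD: M=218.1544, payoff=0.0000, prob=0.009722
UUUUUD: M=345.4111, payoff=112.2611, prob=0.006705
DDDDDU: M=69.7200, payoff=0.0000, prob=0.029638
UDDDDU: M=110.3900, payoff=0.0000, prob=0.020440
DUDDDU: M=92.7276, payoff=0.0000, prob=0.020440
UUDDDU: M=146.8187, payoff=0.0000, prob=0.014096
DDUDDU: M=77.8912, payoff=0.0000, prob=0.020440
UDUDDU: M=123.3277, payoff=0.0000, prob=0.014096
DUUDDU: M=123.3277, payoff=0.0000, prob=0.014096
UUUDDU: M=195.2689, payoff=0.0000, prob=0.009722
DDDUDU: M=73.0968, payoff=0.0000, prob=0.020440
UDDUDU: M=115.7366, payoff=0.0000, prob=0.014096
DUDUDU: M=115.7366, payoff=0.0000, prob=0.014096
UUDUDU: M=183.2497, payoff=0.0000, prob=0.009722
DDUUDU: M=115.7366, payoff=0.0000, prob=0.014096
UDUUDU: M=183.2497, payoff=0.0000, prob=0.009722
DUUUDU: M=183.2497, payoff=0.0000, prob=0.009722
UUUUDU: M=290.1453, payoff=56.9953, prob=0.006705
DDDDUU: M=73.0968, payoff=0.0000, prob=0.020440
UDDDUU: M=115.7366, payoff=0.0000, prob=0.014096
DUDDUU: M=115.7366, payoff=0.0000, prob=0.014096
UUDDUU: M=183.2497, payoff=0.0000, prob=0.009722
DDUDUU: M=115.7366, payoff=0.0000, prob=0.014096
UDUDUU: M=183.2497, payoff=0.0000, prob=0.009722
DUUDUU: M=183.2497, payoff=0.0000, prob=0.009722
UUUDUU: M=290.1453, payoff=56.9953, prob=0.006705
DDDUUU: M=115.7366, payoff=0.0000, prob=0.014096
UDDUUU: M=183.2497, payoff=0.0000, prob=0.009722
DUDUUU: M=183.2497, payoff=0.0000, prob=0.009722
UUDUUU: M=290.1453, payoff=56.9953, prob=0.006705
DDUUUU: M=183.2497, payoff=0.0000, prob=0.009722
UDUUUU: M=290.1453, payoff=56.9953, prob=0.006705
DUUUUU: M=290.1453, payoff=56.9953, prob=0.006705
UUUUUU: M=459.3968, payoff=226.2468, prob=0.004624
Price = Σ prob·payoff / R^6 = 3.967626 / 1.265319 = 3.1357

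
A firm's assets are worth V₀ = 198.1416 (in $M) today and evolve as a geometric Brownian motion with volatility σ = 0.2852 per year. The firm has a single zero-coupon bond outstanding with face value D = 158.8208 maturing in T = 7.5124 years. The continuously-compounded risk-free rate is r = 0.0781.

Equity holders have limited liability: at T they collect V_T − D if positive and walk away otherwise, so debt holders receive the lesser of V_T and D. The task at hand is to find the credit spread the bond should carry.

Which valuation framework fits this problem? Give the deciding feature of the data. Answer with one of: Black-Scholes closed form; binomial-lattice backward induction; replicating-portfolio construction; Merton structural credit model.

framework: Merton structural credit model

Key observation: with the firm-asset dynamics (V₀ = 198.1416) and a single zero-coupon liability of face 158.8208 given, debt value, spread, and default probability all derive from the option view of the balance sheet.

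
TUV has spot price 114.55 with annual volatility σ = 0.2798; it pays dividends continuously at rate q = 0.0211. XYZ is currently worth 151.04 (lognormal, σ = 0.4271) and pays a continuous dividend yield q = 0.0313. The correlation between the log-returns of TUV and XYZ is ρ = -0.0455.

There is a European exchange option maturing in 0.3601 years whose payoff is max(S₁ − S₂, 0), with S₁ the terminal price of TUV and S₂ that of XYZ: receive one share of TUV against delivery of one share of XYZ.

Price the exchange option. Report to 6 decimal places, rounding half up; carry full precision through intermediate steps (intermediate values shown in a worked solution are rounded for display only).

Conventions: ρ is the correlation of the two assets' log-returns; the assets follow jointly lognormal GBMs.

exchange price = 4.270687

σ_eff = √(σ₁² + σ₂² − 2ρσ₁σ₂) = √(0.2798² + 0.4271² − 2·-0.0455·0.2798·0.4271) = 0.521131
d₁ = (ln(S₁/S₂) + (q₂ − q₁ + σ_eff²/2)T) / (σ_eff√T) = (ln(114.55/151.04) + (0.0313 − 0.0211 + 0.135789)·0.3601) / 0.312722 = -0.716173
d₂ = d₁ − σ_eff√T = -0.716173 − 0.312722 = -1.028894
N(d₁) = 0.236942,  N(d₂) = 0.151765
V = S₁·e^{−q₁T}·N(d₁) − S₂·e^{−q₂T}·N(d₂) = 26.936307 − 22.665620 = 4.270687
Key observation: no risk-free rate is needed — with the second asset as numeraire the exchange option is a call on the ratio S₁/S₂, and r cancels out of the value.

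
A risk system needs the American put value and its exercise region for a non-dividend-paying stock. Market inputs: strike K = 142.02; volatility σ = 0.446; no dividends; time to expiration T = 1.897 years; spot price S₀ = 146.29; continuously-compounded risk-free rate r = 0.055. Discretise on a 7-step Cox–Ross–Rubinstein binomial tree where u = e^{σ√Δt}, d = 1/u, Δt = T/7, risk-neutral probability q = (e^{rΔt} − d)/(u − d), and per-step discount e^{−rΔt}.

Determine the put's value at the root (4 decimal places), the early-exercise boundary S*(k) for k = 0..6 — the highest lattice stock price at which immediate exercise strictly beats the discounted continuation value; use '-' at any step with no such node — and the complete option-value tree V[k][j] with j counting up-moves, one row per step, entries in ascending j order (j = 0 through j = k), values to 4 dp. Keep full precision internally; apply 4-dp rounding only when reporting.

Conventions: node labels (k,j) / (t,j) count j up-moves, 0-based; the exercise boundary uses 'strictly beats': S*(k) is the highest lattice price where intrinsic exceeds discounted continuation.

Δt=0.27100  u=1.26134  d=0.79281  q=0.47427  discount=0.98521
step 7 (expiry): payoffs max(K−S,0) = 113.2207 96.2007 69.1221 26.0405 0.0000 0.0000 0.0000 0.0000
step 6: (k=6,j=0): S=36.3258, K−S=105.6942, hold=103.5931 ⇒ V=105.6942 exercise | (k=6,j=1): S=57.7938, K−S=84.2262, hold=82.1250 ⇒ V=84.2262 exercise | (k=6,j=2): S=91.9492, K−S=50.0708, hold=47.9697 ⇒ V=50.0708 exercise | (k=6,j=3): S=146.2900, K−S=0.0000, hold=13.4878 ⇒ V=13.4878 continue | (k=6,j=4): S=232.7454, K−S=0.0000, hold=0.0000 ⇒ V=0.0000 continue | (k=6,j=5): S=370.2949, K−S=0.0000, hold=0.0000 ⇒ V=0.0000 continue | (k=6,j=6): S=589.1342, K−S=0.0000, hold=0.0000 ⇒ V=0.0000 continue  boundary S*=91.9492
step 5: (k=5,j=0): S=45.8193, K−S=96.2007, hold=94.0996 ⇒ V=96.2007 exercise | (k=5,j=1): S=72.8979, K−S=69.1221, hold=67.0210 ⇒ V=69.1221 exercise | (k=5,j=2): S=115.9795, K−S=26.0405, hold=32.2367 ⇒ V=32.2367 continue | (k=5,j=3): S=184.5219, K−S=0.0000, hold=6.9861 ⇒ V=6.9861 continue | (k=5,j=4): S=293.5719, K−S=0.0000, hold=0.0000 ⇒ V=0.0000 continue | (k=5,j=5): S=467.0689, K−S=0.0000, hold=0.0000 ⇒ V=0.0000 continue  boundary S*=72.8979
step 4: (k=4,j=0): S=57.7938, K−S=84.2262, hold=82.1250 ⇒ V=84.2262 exercise | (k=4,j=1): S=91.9492, K−S=50.0708, hold=50.8648 ⇒ V=50.8648 continue | (k=4,j=2): S=146.2900, K−S=0.0000, hold=19.9615 ⇒ V=19.9615 continue | (k=4,j=3): S=232.7454, K−S=0.0000, hold=3.6185 ⇒ V=3.6185 continue | (k=4,j=4): S=370.2949, K−S=0.0000, hold=0.0000 ⇒ V=0.0000 continue  boundary S*=57.7938
step 3: (k=3,j=0): S=72.8979, K−S=69.1221, hold=67.3920 ⇒ V=69.1221 exercise | (k=3,j=1): S=115.9795, K−S=26.0405, hold=35.6728 ⇒ V=35.6728 continue | (k=3,j=2): S=184.5219, K−S=0.0000, hold=12.0299 ⇒ V=12.0299 continue | (k=3,j=3): S=293.5719, K−S=0.0000, hold=1.8742 ⇒ V=1.8742 continue  boundary S*=72.8979
step 2: (k=2,j=0): S=91.9492, K−S=50.0708, hold=52.4703 ⇒ V=52.4703 continue | (k=2,j=1): S=146.2900, K−S=0.0000, hold=24.0979 ⇒ V=24.0979 continue | (k=2,j=2): S=232.7454, K−S=0.0000, hold=7.1067 ⇒ V=7.1067 continue  boundary S*=-
step 1: (k=1,j=0): S=115.9795, K−S=26.0405, hold=38.4371 ⇒ V=38.4371 continue | (k=1,j=1): S=184.5219, K−S=0.0000, hold=15.8023 ⇒ V=15.8023 continue  boundary S*=-
step 0: (k=0,j=0): S=146.2900, K−S=0.0000, hold=27.2924 ⇒ V=27.2924 continue  boundary S*=-

price = 27.2924
boundary = - - - 72.8979 57.7938 72.8979 91.9492
tree:
27.2924
38.4371 15.8023
52.4703 24.0979 7.1067
69.1221 35.6728 12.0299 1.8742
84.2262 50.8648 19.9615 3.6185 0.0000
96.2007 69.1221 32.2367 6.9861 0.0000 0.0000
105.6942 84.2262 50.0708 13.4878 0.0000 0.0000 0.0000
113.2207 96.2007 69.1221 26.0405 0.0000 0.0000 0.0000 0.0000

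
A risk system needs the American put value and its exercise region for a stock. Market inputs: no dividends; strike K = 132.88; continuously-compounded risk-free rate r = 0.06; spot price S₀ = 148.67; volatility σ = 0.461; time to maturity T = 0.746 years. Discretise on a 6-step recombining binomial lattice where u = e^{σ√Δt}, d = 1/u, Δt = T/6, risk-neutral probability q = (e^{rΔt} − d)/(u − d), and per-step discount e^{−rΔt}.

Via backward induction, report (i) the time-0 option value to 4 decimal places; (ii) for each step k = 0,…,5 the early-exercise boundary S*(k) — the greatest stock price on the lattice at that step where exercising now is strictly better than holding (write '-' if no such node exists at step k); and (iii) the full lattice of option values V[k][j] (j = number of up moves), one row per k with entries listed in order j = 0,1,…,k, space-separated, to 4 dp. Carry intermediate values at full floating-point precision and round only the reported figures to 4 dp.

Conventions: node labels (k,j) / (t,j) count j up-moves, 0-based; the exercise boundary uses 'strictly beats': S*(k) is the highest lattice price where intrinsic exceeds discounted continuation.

price = 13.4701
boundary = - - - - 77.5961 91.2927
tree:
13.4701
20.3501 6.2968
29.7290 10.6020 1.7749
41.6336 17.4162 3.4546 0.0000
55.2839 27.6326 6.7239 0.0000 0.0000
66.9255 41.5873 13.0874 0.0000 0.0000 0.0000
76.8206 55.2839 25.4732 0.0000 0.0000 0.0000 0.0000

Δt=0.12433  u=1.17651  d=0.84997  q=0.48238  discount=0.99257
step 6 (expiry): payoffs max(K−S,0) = 76.8206 55.2839 25.4732 0.0000 0.0000 0.0000 0.0000
step 5: (k=5,j=0): S=65.9545, K−S=66.9255, hold=65.9379 ⇒ V=66.9255 exercise | (k=5,j=1): S=91.2927, K−S=41.5873, hold=40.5997 ⇒ V=41.5873 exercise | (k=5,j=2): S=126.3652, K−S=6.5148, hold=13.0874 ⇒ V=13.0874 continue | (k=5,j=3): S=174.9118, K−S=0.0000, hold=0.0000 ⇒ V=0.0000 continue | (k=5,j=4): S=242.1089, K−S=0.0000, hold=0.0000 ⇒ V=0.0000 continue | (k=5,j=5): S=335.1216, K−S=0.0000, hold=0.0000 ⇒ V=0.0000 continue  boundary S*=91.2927
step 4: (k=4,j=0): S=77.5961, K−S=55.2839, hold=54.2963 ⇒ V=55.2839 exercise | (k=4,j=1): S=107.4068, K−S=25.4732, hold=27.6326 ⇒ V=27.6326 continue | (k=4,j=2): S=148.6700, K−S=0.0000, hold=6.7239 ⇒ V=6.7239 continue | (k=4,j=3): S=205.7856, K−S=0.0000, hold=0.0000 ⇒ V=0.0000 continue | (k=4,j=4): S=284.8437, K−S=0.0000, hold=0.0000 ⇒ V=0.0000 continue  boundary S*=77.5961
step 3: (k=3,j=0): S=91.2927, K−S=41.5873, hold=41.6336 ⇒ V=41.6336 continue | (k=3,j=1): S=126.3652, K−S=6.5148, hold=17.4162 ⇒ V=17.4162 continue | (k=3,j=2): S=174.9118, K−S=0.0000, hold=3.4546 ⇒ V=3.4546 continue | (k=3,j=3): S=242.1089, K−S=0.0000, hold=0.0000 ⇒ V=0.0000 continue  boundary S*=-
step 2: (k=2,j=0): S=107.4068, K−S=25.4732, hold=29.7290 ⇒ V=29.7290 continue | (k=2,j=1): S=148.6700, K−S=0.0000, hold=10.6020 ⇒ V=10.6020 continue | (k=2,j=2): S=205.7856, K−S=0.0000, hold=1.7749 ⇒ V=1.7749 continue  boundary S*=-
step 1: (k=1,j=0): S=126.3652, K−S=6.5148, hold=20.3501 ⇒ V=20.3501 continue | (k=1,j=1): S=174.9118, K−S=0.0000, hold=6.2968 ⇒ V=6.2968 continue  boundary S*=-
step 0: (k=0,j=0): S=148.6700, K−S=0.0000, hold=13.4701 ⇒ V=13.4701 continue  boundary S*=-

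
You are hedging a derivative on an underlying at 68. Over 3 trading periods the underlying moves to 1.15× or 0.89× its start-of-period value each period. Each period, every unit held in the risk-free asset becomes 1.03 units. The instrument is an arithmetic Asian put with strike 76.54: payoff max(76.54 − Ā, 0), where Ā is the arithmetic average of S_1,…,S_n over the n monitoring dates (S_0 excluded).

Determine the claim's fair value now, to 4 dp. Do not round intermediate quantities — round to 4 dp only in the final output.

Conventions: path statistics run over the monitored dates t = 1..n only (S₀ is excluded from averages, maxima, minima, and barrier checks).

Risk-neutral up-probability p* = (R−d)/(u−d) = (1.03−0.89)/(1.15−0.89) = 0.5385; the claim prices as the p*-weighted sum of path payoffs discounted by R^3.
Enumerate all 2^3 = 8 price paths (U = up ×1.15, D = down ×0.89); each path with k up-moves has probability p*^k·(1−p*)^(3−k).
DDD: Ā=54.1069, payoff=22.4331, prob=0.098316
UDD: Ā=69.9134, payoff=6.6266, prob=0.114702
DUD: Ā=64.0201, payoff=12.5199, prob=0.114702
UUD: Ā=82.7226, payoff=0.0000, prob=0.133819
DDU: Ā=58.7750, payoff=17.7650, prob=0.114702
UDU: Ā=75.9452, payoff=0.5948, prob=0.133819
DUU: Ā=70.0519, payoff=6.4881, prob=0.133819
UUU: Ā=90.5165, payoff=0.0000, prob=0.156122
Price = Σ prob·payoff / R^3 = 7.387171 / 1.092727 = 6.7603

price = 6.7603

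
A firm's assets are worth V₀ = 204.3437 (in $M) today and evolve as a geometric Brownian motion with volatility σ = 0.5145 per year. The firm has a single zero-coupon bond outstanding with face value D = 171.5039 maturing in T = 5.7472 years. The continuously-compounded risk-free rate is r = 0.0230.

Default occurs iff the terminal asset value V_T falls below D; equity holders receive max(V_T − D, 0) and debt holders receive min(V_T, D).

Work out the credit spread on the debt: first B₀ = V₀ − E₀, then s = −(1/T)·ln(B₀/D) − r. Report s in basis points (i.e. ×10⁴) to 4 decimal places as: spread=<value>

Equity is a call on the firm's assets struck at D = 171.5039:
d₁ = [ln(V₀/D) + (r + σ²/2)T] / (σ√T)
   = [ln(204.3437/171.5039) + (0.0230 + 0.5·0.5145²)·5.7472] / (0.5145·√5.7472)
   = [0.175197 + 0.892857] / 1.233427 = 0.865924
d₂ = d₁ − σ√T = 0.865924 − 1.233427 = -0.367503
N(d₁) = 0.806734,  N(d₂) = 0.356622,  e^(−rT) = 0.876178
E₀ = V₀·N(d₁) − D·e^(−rT)·N(d₂)
   = 204.3437·0.806734 − 171.5039·0.876178·0.356622 = 111.262174
B₀ = V₀ − E₀ = 204.3437 − 111.262174 = 93.081526
spread = −(1/T)·ln(B₀/D) − r = −(1/5.7472)·ln(93.081526/171.5039) − 0.0230 = 0.08333531
in basis points: 0.08333531 × 10⁴ = 833.3531 bp

spread=833.3531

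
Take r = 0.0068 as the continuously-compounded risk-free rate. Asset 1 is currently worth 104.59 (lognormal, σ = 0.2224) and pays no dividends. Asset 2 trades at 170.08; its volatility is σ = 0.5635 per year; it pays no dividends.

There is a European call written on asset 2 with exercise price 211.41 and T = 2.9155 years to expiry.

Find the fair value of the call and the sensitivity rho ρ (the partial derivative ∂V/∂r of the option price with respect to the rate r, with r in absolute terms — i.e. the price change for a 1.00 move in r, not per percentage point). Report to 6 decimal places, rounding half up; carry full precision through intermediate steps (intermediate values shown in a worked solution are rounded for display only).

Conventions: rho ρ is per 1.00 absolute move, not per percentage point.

price = 52.483172
ρ = 148.757873

σ√T = 0.5635·√2.9155 = 0.962167
d₁ = (ln(S/K) + (r+σ²/2)T) / (σ√T) = (ln(170.08/211.41) + (0.0068+0.5635²/2)·2.9155) / 0.962167 = (-0.217530 + 0.482708) / 0.962167 = 0.275605
d₂ = d₁ − σ√T = 0.275605 − 0.962167 = -0.686562
e^{−rT} = 0.980370
N(d₁) = 0.608574,  N(d₂) = 0.246179
Call price V = S·N(d₁) − K·e^{−rT}·N(d₂) = 103.506280 − 51.023109 = 52.483172
ρ = K·T·e^{−rT}·N(d₂) = 148.757873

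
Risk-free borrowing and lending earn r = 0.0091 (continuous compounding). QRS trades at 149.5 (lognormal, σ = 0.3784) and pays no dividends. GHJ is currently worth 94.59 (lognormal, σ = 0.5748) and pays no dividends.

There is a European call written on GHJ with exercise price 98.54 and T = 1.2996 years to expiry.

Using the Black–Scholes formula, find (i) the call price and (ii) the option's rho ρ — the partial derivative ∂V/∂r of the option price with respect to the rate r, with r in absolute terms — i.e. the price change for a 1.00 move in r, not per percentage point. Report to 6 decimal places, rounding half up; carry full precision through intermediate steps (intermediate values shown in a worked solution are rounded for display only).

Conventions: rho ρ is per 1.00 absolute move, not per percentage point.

price = 23.278069
ρ = 44.919948

σ√T = 0.5748·√1.2996 = 0.655272
d₁ = (ln(S/K) + (r+σ²/2)T) / (σ√T) = (ln(94.59/98.54) + (0.0091+0.5748²/2)·1.2996) / 0.655272 = (-0.040911 + 0.226517) / 0.655272 = 0.283251
d₂ = d₁ − σ√T = 0.283251 − 0.655272 = -0.372021
e^{−rT} = 0.988243
N(d₁) = 0.611508,  N(d₂) = 0.354939
Call price V = S·N(d₁) − K·e^{−rT}·N(d₂) = 57.842511 − 34.564442 = 23.278069
ρ = K·T·e^{−rT}·N(d₂) = 44.919948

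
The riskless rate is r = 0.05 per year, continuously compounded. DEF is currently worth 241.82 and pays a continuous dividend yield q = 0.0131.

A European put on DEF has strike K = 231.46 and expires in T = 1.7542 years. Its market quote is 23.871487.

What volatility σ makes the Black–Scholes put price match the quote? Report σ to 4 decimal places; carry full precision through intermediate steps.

sigma = 0.2949

At σ = 0.2949 the Black–Scholes value reproduces the quote:
σ√T = 0.2949·√1.7542 = 0.390584
d₁ = (ln(S/K) + (r−q+σ²/2)T) / (σ√T) = (ln(241.82/231.46) + (0.05−0.0131+0.2949²/2)·1.7542) / 0.390584 = (0.043787 + 0.141008) / 0.390584 = 0.473124
d₂ = d₁ − σ√T = 0.473124 − 0.390584 = 0.082540
e^{−rT} = 0.916026
e^{−qT} = 0.977282
N(−d₁) = 0.318063,  N(−d₂) = 0.467109
V = K·e^{−rT}·N(−d₂) − S·e^{−qT}·N(−d₁) = 99.038035 − 75.166548 = 23.871487 (matching the quote); vega is positive throughout, so no other σ reproduces this price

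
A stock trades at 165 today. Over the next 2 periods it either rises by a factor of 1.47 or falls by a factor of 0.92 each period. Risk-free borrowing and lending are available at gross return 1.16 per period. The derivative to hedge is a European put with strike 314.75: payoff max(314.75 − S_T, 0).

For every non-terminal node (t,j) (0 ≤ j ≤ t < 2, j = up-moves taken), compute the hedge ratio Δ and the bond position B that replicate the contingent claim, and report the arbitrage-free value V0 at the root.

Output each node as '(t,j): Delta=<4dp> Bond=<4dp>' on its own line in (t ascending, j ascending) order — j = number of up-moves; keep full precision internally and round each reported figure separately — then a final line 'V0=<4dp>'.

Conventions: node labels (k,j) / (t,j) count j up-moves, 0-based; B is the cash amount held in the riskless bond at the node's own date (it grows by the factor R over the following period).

Risk-neutral probability p* = (R−d)/(u−d) = (1.16−0.92)/(1.47−0.92) = 0.4364.
Terminal payoffs: V(2,0)=175.0940, V(2,1)=91.6040, V(2,2)=0.0000
  t=1,j=0: stock 151.8000 → up 223.1460 (V=91.6040), down 139.6560 (V=175.0940). Price 119.5362; hedge Δ=-1.0000, bond B=271.3362.
  t=1,j=1: stock 242.5500 → up 356.5485 (V=0.0000), down 223.1460 (V=91.6040). Price 44.5098; hedge Δ=-0.6867, bond B=211.0625.
  t=0,j=0: stock 165.0000 → up 242.5500 (V=44.5098), down 151.8000 (V=119.5362). Price 74.8253; hedge Δ=-0.8267, bond B=211.2370.
Verification: the root portfolio costs Δ(0,0)·S0 + B(0,0) = 74.8253, matching V0.

(0,0): Delta=-0.8267 Bond=211.2370
(1,0): Delta=-1.0000 Bond=271.3362
(1,1): Delta=-0.6867 Bond=211.0625
V0=74.8253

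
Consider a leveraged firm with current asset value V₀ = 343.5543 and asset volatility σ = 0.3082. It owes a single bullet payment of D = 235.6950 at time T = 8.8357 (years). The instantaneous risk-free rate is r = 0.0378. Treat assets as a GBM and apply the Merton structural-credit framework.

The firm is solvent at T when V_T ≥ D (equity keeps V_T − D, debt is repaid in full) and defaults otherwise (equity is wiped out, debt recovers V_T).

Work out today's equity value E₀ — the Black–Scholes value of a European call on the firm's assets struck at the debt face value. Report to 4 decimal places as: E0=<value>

With assets at 343.5543 and a single debt payment of 235.6950 at 8.8357 years:
d₁ = [ln(V₀/D) + (r + σ²/2)T] / (σ√T)
   = [ln(343.5543/235.6950) + (0.0378 + 0.5·0.3082²)·8.8357] / (0.3082·√8.8357)
   = [0.376807 + 0.753629] / 0.916122 = 1.233936
d₂ = d₁ − σ√T = 1.233936 − 0.916122 = 0.317814
N(d₁) = 0.891387,  N(d₂) = 0.624687,  e^(−rT) = 0.716061
E₀ = V₀·N(d₁) − D·e^(−rT)·N(d₂)
   = 343.5543·0.891387 − 235.6950·0.716061·0.624687 = 200.809962

E0=200.8100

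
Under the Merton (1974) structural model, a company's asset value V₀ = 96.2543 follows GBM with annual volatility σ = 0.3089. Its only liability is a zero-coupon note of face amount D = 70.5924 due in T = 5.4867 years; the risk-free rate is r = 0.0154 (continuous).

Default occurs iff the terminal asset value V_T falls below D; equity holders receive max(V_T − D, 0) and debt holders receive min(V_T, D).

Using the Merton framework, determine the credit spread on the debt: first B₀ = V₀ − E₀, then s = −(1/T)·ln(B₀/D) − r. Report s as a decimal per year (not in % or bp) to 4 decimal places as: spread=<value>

Apply the equity-as-call identities (strike 70.5924, horizon 5.4867 years):
d₁ = [ln(V₀/D) + (r + σ²/2)T] / (σ√T)
   = [ln(96.2543/70.5924) + (0.0154 + 0.5·0.3089²)·5.4867] / (0.3089·√5.4867)
   = [0.310071 + 0.346263] / 0.723558 = 0.907093
d₂ = d₁ − σ√T = 0.907093 − 0.723558 = 0.183535
N(d₁) = 0.817821,  N(d₂) = 0.572811,  e^(−rT) = 0.918976
E₀ = V₀·N(d₁) − D·e^(−rT)·N(d₂)
   = 96.2543·0.817821 − 70.5924·0.918976·0.572811 = 41.559010
B₀ = V₀ − E₀ = 96.2543 − 41.559010 = 54.695290
spread = −(1/T)·ln(B₀/D) − r = −(1/5.4867)·ln(54.695290/70.5924) − 0.0154 = 0.03110243

spread=0.0311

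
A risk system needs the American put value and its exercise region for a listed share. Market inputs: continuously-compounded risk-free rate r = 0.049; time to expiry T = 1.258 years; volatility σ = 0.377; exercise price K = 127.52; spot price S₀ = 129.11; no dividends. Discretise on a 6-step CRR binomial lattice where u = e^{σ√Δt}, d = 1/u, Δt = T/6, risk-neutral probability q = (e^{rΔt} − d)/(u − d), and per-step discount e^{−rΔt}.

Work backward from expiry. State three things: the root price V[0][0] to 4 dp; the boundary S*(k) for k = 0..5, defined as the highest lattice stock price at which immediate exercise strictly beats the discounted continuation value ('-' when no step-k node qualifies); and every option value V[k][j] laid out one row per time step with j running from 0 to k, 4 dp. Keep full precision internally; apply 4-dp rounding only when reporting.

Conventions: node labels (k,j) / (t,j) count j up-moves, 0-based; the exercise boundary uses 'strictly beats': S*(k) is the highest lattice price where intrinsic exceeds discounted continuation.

price = 16.9243
boundary = - - - 76.9216 91.4153 108.6399
tree:
16.9243
25.4309 8.3123
36.7684 14.0139 2.4757
50.5984 22.9634 4.8731 0.0000
62.7941 36.1047 9.5919 0.0000 0.0000
73.0563 50.5984 18.8801 0.0000 0.0000 0.0000
81.6914 62.7941 36.1047 0.0000 0.0000 0.0000 0.0000

Δt=0.20967  u=1.18842  d=0.84145  q=0.48671  discount=0.98978
step 6 (expiry): payoffs max(K−S,0) = 81.6914 62.7941 36.1047 0.0000 0.0000 0.0000 0.0000
step 5: (k=5,j=0): S=54.4637, K−S=73.0563, hold=71.7529 ⇒ V=73.0563 exercise | (k=5,j=1): S=76.9216, K−S=50.5984, hold=49.2950 ⇒ V=50.5984 exercise | (k=5,j=2): S=108.6399, K−S=18.8801, hold=18.3427 ⇒ V=18.8801 exercise | (k=5,j=3): S=153.4371, K−S=0.0000, hold=0.0000 ⇒ V=0.0000 continue | (k=5,j=4): S=216.7062, K−S=0.0000, hold=0.0000 ⇒ V=0.0000 continue | (k=5,j=5): S=306.0641, K−S=0.0000, hold=0.0000 ⇒ V=0.0000 continue  boundary S*=108.6399
step 4: (k=4,j=0): S=64.7259, K−S=62.7941, hold=61.4907 ⇒ V=62.7941 exercise | (k=4,j=1): S=91.4153, K−S=36.1047, hold=34.8013 ⇒ V=36.1047 exercise | (k=4,j=2): S=129.1100, K−S=0.0000, hold=9.5919 ⇒ V=9.5919 continue | (k=4,j=3): S=182.3479, K−S=0.0000, hold=0.0000 ⇒ V=0.0000 continue | (k=4,j=4): S=257.5383, K−S=0.0000, hold=0.0000 ⇒ V=0.0000 continue  boundary S*=91.4153
step 3: (k=3,j=0): S=76.9216, K−S=50.5984, hold=49.2950 ⇒ V=50.5984 exercise | (k=3,j=1): S=108.6399, K−S=18.8801, hold=22.9634 ⇒ V=22.9634 continue | (k=3,j=2): S=153.4371, K−S=0.0000, hold=4.8731 ⇒ V=4.8731 continue | (k=3,j=3): S=216.7062, K−S=0.0000, hold=0.0000 ⇒ V=0.0000 continue  boundary S*=76.9216
step 2: (k=2,j=0): S=91.4153, K−S=36.1047, hold=36.7684 ⇒ V=36.7684 continue | (k=2,j=1): S=129.1100, K−S=0.0000, hold=14.0139 ⇒ V=14.0139 continue | (k=2,j=2): S=182.3479, K−S=0.0000, hold=2.4757 ⇒ V=2.4757 continue  boundary S*=-
step 1: (k=1,j=0): S=108.6399, K−S=18.8801, hold=25.4309 ⇒ V=25.4309 continue | (k=1,j=1): S=153.4371, K−S=0.0000, hold=8.3123 ⇒ V=8.3123 continue  boundary S*=-
step 0: (k=0,j=0): S=129.1100, K−S=0.0000, hold=16.9243 ⇒ V=16.9243 continue  boundary S*=-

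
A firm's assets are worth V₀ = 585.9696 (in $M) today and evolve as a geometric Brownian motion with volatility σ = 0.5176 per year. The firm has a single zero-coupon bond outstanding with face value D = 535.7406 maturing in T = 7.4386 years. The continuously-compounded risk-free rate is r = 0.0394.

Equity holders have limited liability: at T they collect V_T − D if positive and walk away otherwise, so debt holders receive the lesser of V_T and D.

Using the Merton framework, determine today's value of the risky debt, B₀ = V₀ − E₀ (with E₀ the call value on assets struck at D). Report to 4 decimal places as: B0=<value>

Equity is a call on the firm's assets struck at D = 535.7406:
d₁ = [ln(V₀/D) + (r + σ²/2)T] / (σ√T)
   = [ln(585.9696/535.7406) + (0.0394 + 0.5·0.5176²)·7.4386] / (0.5176·√7.4386)
   = [0.089618 + 1.289518] / 1.411692 = 0.976938
d₂ = d₁ − σ√T = 0.976938 − 1.411692 = -0.434754
N(d₁) = 0.835700,  N(d₂) = 0.331871,  e^(−rT) = 0.745962
E₀ = V₀·N(d₁) − D·e^(−rT)·N(d₂)
   = 585.9696·0.835700 − 535.7406·0.745962·0.331871 = 357.065397
B₀ = V₀ − E₀ = 585.9696 − 357.065397 = 228.904203

B0=228.9042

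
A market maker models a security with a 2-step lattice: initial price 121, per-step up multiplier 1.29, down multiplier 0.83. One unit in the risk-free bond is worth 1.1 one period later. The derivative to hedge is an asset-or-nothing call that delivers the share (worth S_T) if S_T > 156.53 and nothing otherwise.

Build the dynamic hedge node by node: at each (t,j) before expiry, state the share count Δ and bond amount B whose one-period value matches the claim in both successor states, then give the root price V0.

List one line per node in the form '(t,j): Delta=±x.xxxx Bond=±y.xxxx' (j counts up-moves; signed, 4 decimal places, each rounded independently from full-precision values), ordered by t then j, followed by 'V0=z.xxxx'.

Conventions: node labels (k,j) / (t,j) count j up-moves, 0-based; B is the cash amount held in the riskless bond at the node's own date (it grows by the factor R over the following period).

(0,0): Delta=1.9303 Bond=-176.2405
(1,0): Delta=0.0000 Bond=0.0000
(1,1): Delta=2.8043 Bond=-330.2877
V0=57.3312

The replicating-portfolio and risk-neutral prices coincide; use p* = (1.1−0.83)/(1.29−0.83) = 0.5870 for the latter.
Payoffs at expiry: V(2,0)=0.0000, V(2,1)=0.0000, V(2,2)=201.3561
  t=1,j=0: stock 100.4300 → up 129.5547 (V=0.0000), down 83.3569 (V=0.0000). Price 0.0000; hedge Δ=0.0000, bond B=0.0000.
  t=1,j=1: stock 156.0900 → up 201.3561 (V=201.3561), down 129.5547 (V=0.0000). Price 107.4430; hedge Δ=2.8043, bond B=-330.2877.
  t=0,j=0: stock 121.0000 → up 156.0900 (V=107.4430), down 100.4300 (V=0.0000). Price 57.3312; hedge Δ=1.9303, bond B=-176.2405.
Sanity check at the root: Δ(0,0)·S0 + B(0,0) reproduces V0 = 57.3312.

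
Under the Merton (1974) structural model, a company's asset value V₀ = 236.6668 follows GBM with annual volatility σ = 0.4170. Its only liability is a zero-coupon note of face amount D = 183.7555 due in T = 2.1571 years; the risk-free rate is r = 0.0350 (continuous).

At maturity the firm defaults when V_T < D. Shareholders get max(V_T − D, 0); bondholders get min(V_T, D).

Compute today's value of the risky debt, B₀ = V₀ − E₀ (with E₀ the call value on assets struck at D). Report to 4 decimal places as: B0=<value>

Equity is a call on the firm's assets struck at D = 183.7555:
d₁ = [ln(V₀/D) + (r + σ²/2)T] / (σ√T)
   = [ln(236.6668/183.7555) + (0.0350 + 0.5·0.4170²)·2.1571] / (0.4170·√2.1571)
   = [0.253047 + 0.263046] / 0.612451 = 0.842670
d₂ = d₁ − σ√T = 0.842670 − 0.612451 = 0.230219
N(d₁) = 0.800293,  N(d₂) = 0.591039,  e^(−rT) = 0.927281
E₀ = V₀·N(d₁) − D·e^(−rT)·N(d₂)
   = 236.6668·0.800293 − 183.7555·0.927281·0.591039 = 88.693938
B₀ = V₀ − E₀ = 236.6668 − 88.693938 = 147.972862

B0=147.9729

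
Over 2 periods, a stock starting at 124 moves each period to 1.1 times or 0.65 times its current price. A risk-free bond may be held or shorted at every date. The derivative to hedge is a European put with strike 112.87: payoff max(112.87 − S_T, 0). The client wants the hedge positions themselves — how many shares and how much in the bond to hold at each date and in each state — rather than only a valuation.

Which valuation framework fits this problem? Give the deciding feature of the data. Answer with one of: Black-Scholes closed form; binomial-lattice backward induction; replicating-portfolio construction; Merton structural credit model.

Key observation: the mandate to exhibit the hedge at every date and state singles out the replicating-portfolio construction on the 2-period tree with factors 1.1 and 0.65 from 124.

framework: replicating-portfolio construction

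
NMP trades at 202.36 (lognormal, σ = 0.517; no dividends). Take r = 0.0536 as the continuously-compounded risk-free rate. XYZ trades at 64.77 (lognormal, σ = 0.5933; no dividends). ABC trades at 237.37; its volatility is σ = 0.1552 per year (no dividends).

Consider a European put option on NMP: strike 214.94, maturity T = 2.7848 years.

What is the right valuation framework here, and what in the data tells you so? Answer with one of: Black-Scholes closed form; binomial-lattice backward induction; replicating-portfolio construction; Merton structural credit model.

Key observation: the instrument is a plain European put (strike 214.94) on a lognormal asset; the exact continuous-time formula applies directly.

framework: Black-Scholes closed form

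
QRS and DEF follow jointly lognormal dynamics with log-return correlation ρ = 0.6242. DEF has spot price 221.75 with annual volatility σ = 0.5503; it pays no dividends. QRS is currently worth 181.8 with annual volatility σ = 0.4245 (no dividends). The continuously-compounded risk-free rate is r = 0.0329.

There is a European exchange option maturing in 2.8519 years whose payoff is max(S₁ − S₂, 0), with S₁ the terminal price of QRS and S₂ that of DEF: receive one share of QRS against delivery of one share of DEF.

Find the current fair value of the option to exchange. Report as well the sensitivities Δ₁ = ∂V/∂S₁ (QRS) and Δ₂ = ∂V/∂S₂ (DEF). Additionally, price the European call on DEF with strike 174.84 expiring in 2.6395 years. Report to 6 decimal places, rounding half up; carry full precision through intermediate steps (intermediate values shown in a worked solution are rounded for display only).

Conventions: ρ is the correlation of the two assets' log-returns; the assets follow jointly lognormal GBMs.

exchange price = 40.159830
Δ1 = 0.540044
Δ2 = -0.261647
price(DEF call K=174.84) = 100.630552

σ_eff = √(σ₁² + σ₂² − 2ρσ₁σ₂) = √(0.4245² + 0.5503² − 2·0.6242·0.4245·0.5503) = 0.437494
d₁ = (ln(S₁/S₂) + (q₂ − q₁ + σ_eff²/2)T) / (σ_eff√T) = (ln(181.8/221.75) + (0.0 − 0.0 + 0.095701)·2.8519) / 0.738821 = 0.100545
d₂ = d₁ − σ_eff√T = 0.100545 − 0.738821 = -0.638276
N(d₁) = 0.540044,  N(d₂) = 0.261647
V = S₁·e^{−q₁T}·N(d₁) − S₂·e^{−q₂T}·N(d₂) = 98.180056 − 58.020226 = 40.159830
Δ₁ = e^{−q₁T}·N(d₁) = 0.540044;  Δ₂ = −e^{−q₂T}·N(d₂) = -0.261647
[vanilla: DEF call K=174.84]
σ√T = 0.5503·√2.6395 = 0.894047
d₁ = (ln(S/K) + (r+σ²/2)T) / (σ√T) = (ln(221.75/174.84) + (0.0329+0.5503²/2)·2.6395) / 0.894047 = (0.237679 + 0.486500) / 0.894047 = 0.810001
d₂ = d₁ − σ√T = 0.810001 − 0.894047 = -0.084046
e^{−rT} = 0.916824
N(d₁) = 0.791030,  N(d₂) = 0.466510
price = S·N(d₁) − K·e^{−rT}·N(d₂) = 175.410944 − 74.780392 = 100.630552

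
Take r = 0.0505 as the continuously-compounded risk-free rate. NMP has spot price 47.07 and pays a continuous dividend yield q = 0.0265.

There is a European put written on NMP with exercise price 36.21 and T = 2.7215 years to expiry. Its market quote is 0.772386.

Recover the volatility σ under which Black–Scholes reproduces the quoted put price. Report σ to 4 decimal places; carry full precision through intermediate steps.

At σ = 0.1819 the Black–Scholes value reproduces the quote:
σ√T = 0.1819·√2.7215 = 0.300080
d₁ = (ln(S/K) + (r−q+σ²/2)T) / (σ√T) = (ln(47.07/36.21) + (0.0505−0.0265+0.1819²/2)·2.7215) / 0.300080 = (0.262301 + 0.110340) / 0.300080 = 1.241804
d₂ = d₁ − σ√T = 1.241804 − 0.300080 = 0.941724
e^{−rT} = 0.871590
e^{−qT} = 0.930419
N(−d₁) = 0.107154,  N(−d₂) = 0.173167
V = K·e^{−rT}·N(−d₂) − S·e^{−qT}·N(−d₁) = 5.465196 − 4.692809 = 0.772386 (matching the quote); vega is positive throughout, so no other σ reproduces this price

sigma = 0.1819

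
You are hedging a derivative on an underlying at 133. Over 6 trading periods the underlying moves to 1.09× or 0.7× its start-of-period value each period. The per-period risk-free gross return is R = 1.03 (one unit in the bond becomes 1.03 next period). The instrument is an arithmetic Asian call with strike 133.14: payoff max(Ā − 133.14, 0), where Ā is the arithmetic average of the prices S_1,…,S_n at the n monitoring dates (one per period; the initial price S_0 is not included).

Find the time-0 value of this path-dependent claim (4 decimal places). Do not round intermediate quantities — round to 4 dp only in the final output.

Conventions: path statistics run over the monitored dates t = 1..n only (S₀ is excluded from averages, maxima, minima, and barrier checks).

price = 19.1601

Risk-neutral up-probability p* = (R−d)/(u−d) = (1.03−0.7)/(1.09−0.7) = 0.8462; the claim prices as the p*-weighted sum of path payoffs discounted by R^6.
Enumerate all 2^6 = 64 price paths (U = up ×1.09, D = down ×0.7); each path with k up-moves has probability p*^k·(1−p*)^(6−k).
DDDDDD: Ā=45.6372, payoff=0.0000, prob=0.000013
UDDDDD: Ā=71.0636, payoff=0.0000, prob=0.000073
DUDDDD: Ā=62.4186, payoff=0.0000, prob=0.000073
UUDDDD: Ā=97.1946, payoff=0.0000, prob=0.000401
DDUDDD: Ā=56.3671, payoff=0.0000, prob=0.000073
UDUDDD: Ā=87.7716, payoff=0.0000, prob=0.000401
DUUDDD: Ā=79.1266, payoff=0.0000, prob=0.000401
UUUDDD: Ā=123.2114, payoff=0.0000, prob=0.002206
DDDUDD: Ā=52.1310, payoff=0.0000, prob=0.000073
UDDUDD: Ā=81.1754, payoff=0.0000, prob=0.000401
DUDUDD: Ā=72.5304, payoff=0.0000, prob=0.000401
UUDUDD: Ā=112.9403, payoff=0.0000, prob=0.002206
DDUUDD: Ā=66.4789, payoff=0.0000, prob=0.000401
UDUUDD: Ā=103.5172, payoff=0.0000, prob=0.002206
DUUUDD: Ā=94.8722, payoff=0.0000, prob=0.002206
UUUUDD: Ā=147.7296, payoff=14.5896, prob=0.012133
DDDDUD: Ā=49.1658, payoff=0.0000, prob=0.000073
UDDDUD: Ā=76.5581, payoff=0.0000, prob=0.000401
DUDDUD: Ā=67.9131, payoff=0.0000, prob=0.000401
UUDDUD: Ā=105.7505, payoff=0.0000, prob=0.002206
DDUDUD: Ā=61.8616, payoff=0.0000, prob=0.000401
UDUDUD: Ā=96.3274, payoff=0.0000, prob=0.002206
DUUDUD: Ā=87.6824, payoff=0.0000, prob=0.002206
UUUDUD: Ā=136.5341, payoff=3.3941, prob=0.012133
DDDUUD: Ā=57.6256, payoff=0.0000, prob=0.000401
UDDUUD: Ā=89.7313, payoff=0.0000, prob=0.002206
DUDUUD: Ā=81.0863, payoff=0.0000, prob=0.002206
UUDUUD: Ā=126.2629, payoff=0.0000, prob=0.012133
DDUUUD: Ā=75.0348, payoff=0.0000, prob=0.002206
UDUUUD: Ā=116.8399, payoff=0.0000, prob=0.012133
DUUUUD: Ā=108.1949, payoff=0.0000, prob=0.012133
UUUUUD: Ā=168.4749, payoff=35.3349, prob=0.066732
DDDDDU: Ā=47.0901, payoff=0.0000, prob=0.000073
UDDDDU: Ā=73.3260, payoff=0.0000, prob=0.000401
DUDDDU: Ā=64.6810, payoff=0.0000, prob=0.000401
UUDDDU: Ā=100.7176, payoff=0.0000, prob=0.002206
DDUDDU: Ā=58.6295, payoff=0.0000, prob=0.000401
UDUDDU: Ā=91.2946, payoff=0.0000, prob=0.002206
DUUDDU: Ā=82.6496, payoff=0.0000, prob=0.002206
UUUDDU: Ā=128.6972, payoff=0.0000, prob=0.012133
DDDUDU: Ā=54.3935, payoff=0.0000, prob=0.000401
UDDUDU: Ā=84.6984, payoff=0.0000, prob=0.002206
DUDUDU: Ā=76.0534, payoff=0.0000, prob=0.002206
UUDUDU: Ā=118.4261, payoff=0.0000, prob=0.012133
DDUUDU: Ā=70.0019, payoff=0.0000, prob=0.002206
UDUUDU: Ā=109.0030, payoff=0.0000, prob=0.012133
DUUUDU: Ā=100.3580, payoff=0.0000, prob=0.012133
UUUUDU: Ā=156.2718, payoff=23.1318, prob=0.066732
DDDDUU: Ā=51.4283, payoff=0.0000, prob=0.000401
UDDDUU: Ā=80.0811, payoff=0.0000, prob=0.002206
DUDDUU: Ā=71.4361, payoff=0.0000, prob=0.002206
UUDDUU: Ā=111.2363, payoff=0.0000, prob=0.012133
DDUDUU: Ā=65.3846, payoff=0.0000, prob=0.002206
UDUDUU: Ā=101.8132, payoff=0.0000, prob=0.012133
DUUDUU: Ā=93.1682, payoff=0.0000, prob=0.012133
UUUDUU: Ā=145.0762, payoff=11.9362, prob=0.066732
DDDUUU: Ā=61.1486, payoff=0.0000, prob=0.002206
UDDUUU: Ā=95.2171, payoff=0.0000, prob=0.012133
DUDUUU: Ā=86.5721, payoff=0.0000, prob=0.012133
UUDUUU: Ā=134.8051, payoff=1.6651, prob=0.066732
DDUUUU: Ā=80.5206, payoff=0.0000, prob=0.012133
UDUUUU: Ā=125.3821, payoff=0.0000, prob=0.066732
DUUUUU: Ā=116.7371, payoff=0.0000, prob=0.066732
UUUUUU: Ā=181.7763, payoff=48.6363, prob=0.367025
Price = Σ prob·payoff / R^6 = 22.878186 / 1.194052 = 19.1601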